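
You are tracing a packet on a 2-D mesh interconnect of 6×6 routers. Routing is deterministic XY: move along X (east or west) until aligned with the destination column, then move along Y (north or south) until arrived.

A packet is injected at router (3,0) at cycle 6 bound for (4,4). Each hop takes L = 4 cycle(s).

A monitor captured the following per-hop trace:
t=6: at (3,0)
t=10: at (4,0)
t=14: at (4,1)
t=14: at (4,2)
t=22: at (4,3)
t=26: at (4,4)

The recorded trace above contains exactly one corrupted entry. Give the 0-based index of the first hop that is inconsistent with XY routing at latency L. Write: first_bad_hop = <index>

first_bad_hop = 3

  1: Δx=+1 Δy=+0 Δt=4 [ok]
  2: Δx=+0 Δy=+1 Δt=4 [ok]
  3: Δx=+0 Δy=+1 Δt=0 [BAD: Δcyc=0≠L]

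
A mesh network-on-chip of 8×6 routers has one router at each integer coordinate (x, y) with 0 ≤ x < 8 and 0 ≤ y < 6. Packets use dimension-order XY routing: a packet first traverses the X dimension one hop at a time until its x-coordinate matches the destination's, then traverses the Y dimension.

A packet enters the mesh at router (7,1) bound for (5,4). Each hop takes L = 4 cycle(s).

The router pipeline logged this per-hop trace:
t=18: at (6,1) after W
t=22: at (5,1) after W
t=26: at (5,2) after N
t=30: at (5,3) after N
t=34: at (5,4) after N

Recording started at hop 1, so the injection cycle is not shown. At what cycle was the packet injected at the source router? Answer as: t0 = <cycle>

The first recorded entry is hop 1 at cycle 18.
So t0 = 18 − 1·4 = 14.

t0 = 14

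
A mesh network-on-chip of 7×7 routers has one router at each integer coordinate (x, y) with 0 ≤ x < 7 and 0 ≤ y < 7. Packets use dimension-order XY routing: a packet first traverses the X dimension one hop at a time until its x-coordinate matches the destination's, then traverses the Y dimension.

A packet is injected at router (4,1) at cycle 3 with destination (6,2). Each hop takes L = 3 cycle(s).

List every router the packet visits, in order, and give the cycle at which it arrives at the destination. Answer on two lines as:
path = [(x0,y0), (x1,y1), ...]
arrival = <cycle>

path = [(4,1), (5,1), (6,1), (6,2)]
arrival = 12

t=3: at (4,1)
t=6: at (5,1) after E
t=9: at (6,1) after E
t=12: at (6,2) after N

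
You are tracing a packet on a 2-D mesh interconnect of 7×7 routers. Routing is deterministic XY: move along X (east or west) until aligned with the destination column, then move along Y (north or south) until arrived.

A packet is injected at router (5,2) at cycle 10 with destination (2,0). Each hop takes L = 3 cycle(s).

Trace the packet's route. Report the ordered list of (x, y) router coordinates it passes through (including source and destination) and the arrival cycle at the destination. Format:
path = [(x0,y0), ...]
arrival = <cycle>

  0. router=(5,2) cycle=10 (inject)
  1. router=(4,2) cycle=13 dir=W
  2. router=(3,2) cycle=16 dir=W
  3. router=(2,2) cycle=19 dir=W
  4. router=(2,1) cycle=22 dir=S
  5. router=(2,0) cycle=25 dir=S

path = [(5,2), (4,2), (3,2), (2,2), (2,1), (2,0)]
arrival = 25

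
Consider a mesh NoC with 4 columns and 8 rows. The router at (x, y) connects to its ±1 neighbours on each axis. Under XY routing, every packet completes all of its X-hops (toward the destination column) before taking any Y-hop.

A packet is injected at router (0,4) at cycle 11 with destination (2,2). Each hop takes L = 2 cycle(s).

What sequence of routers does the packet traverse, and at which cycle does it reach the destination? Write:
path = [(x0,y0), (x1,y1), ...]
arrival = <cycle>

#0 — 0,4 | c11
#1 — 1,4 | c13 | E
#2 — 2,4 | c15 | E
#3 — 2,3 | c17 | S
#4 — 2,2 | c19 | S

path = [(0,4), (1,4), (2,4), (2,3), (2,2)]
arrival = 19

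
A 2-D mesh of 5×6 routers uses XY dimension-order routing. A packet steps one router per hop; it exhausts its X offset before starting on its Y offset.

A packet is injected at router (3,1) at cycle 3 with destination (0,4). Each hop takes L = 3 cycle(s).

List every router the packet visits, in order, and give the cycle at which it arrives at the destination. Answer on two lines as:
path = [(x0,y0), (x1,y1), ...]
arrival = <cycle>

  0. router=(3,1) cycle=3 (inject)
  1. router=(2,1) cycle=6 dir=W
  2. router=(1,1) cycle=9 dir=W
  3. router=(0,1) cycle=12 dir=W
  4. router=(0,2) cycle=15 dir=N
  5. router=(0,3) cycle=18 dir=N
  6. router=(0,4) cycle=21 dir=N

path = [(3,1), (2,1), (1,1), (0,1), (0,2), (0,3), (0,4)]
arrival = 21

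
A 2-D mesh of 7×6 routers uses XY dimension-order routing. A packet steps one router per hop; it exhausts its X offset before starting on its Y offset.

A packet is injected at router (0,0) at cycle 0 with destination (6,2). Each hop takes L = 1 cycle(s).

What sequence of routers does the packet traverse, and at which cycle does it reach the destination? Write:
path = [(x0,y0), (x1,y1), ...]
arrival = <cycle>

path = [(0,0), (1,0), (2,0), (3,0), (4,0), (5,0), (6,0), (6,1), (6,2)]
arrival = 8

src (0,0)  cyc=0
E→(1,0)  cyc=1
E→(2,0)  cyc=2
E→(3,0)  cyc=3
E→(4,0)  cyc=4
E→(5,0)  cyc=5
E→(6,0)  cyc=6
N→(6,1)  cyc=7
N→(6,2)  cyc=8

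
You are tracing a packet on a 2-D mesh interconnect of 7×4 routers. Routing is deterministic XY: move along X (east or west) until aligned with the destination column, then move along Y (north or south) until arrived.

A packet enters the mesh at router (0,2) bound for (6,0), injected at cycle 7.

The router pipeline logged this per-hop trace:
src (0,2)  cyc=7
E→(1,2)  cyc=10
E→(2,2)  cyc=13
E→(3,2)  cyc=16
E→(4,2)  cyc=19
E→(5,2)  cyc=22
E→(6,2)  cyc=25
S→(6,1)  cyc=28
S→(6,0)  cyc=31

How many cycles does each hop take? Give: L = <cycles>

L = 3

Δcyc across hop 0→1: 10 − 7 = 3.
Per-hop latency L = Δcyc = 3.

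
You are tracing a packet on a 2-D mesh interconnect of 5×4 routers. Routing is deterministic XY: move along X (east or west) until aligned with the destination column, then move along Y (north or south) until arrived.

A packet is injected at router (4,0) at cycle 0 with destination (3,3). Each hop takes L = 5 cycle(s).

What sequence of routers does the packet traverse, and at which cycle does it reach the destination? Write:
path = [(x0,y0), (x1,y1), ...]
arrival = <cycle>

path = [(4,0), (3,0), (3,1), (3,2), (3,3)]
arrival = 20

[0] x=4 y=0 t=0
[1] x=3 y=0 t=5 →W
[2] x=3 y=1 t=10 →N
[3] x=3 y=2 t=15 →N
[4] x=3 y=3 t=20 →N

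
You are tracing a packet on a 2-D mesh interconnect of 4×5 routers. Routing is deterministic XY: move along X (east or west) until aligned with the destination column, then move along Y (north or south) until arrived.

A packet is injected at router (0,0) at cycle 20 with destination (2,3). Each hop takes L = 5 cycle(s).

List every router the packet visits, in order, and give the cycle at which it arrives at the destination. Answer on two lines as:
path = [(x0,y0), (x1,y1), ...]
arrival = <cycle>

t=20: at (0,0)
t=25: at (1,0) after E
t=30: at (2,0) after E
t=35: at (2,1) after N
t=40: at (2,2) after N
t=45: at (2,3) after N

path = [(0,0), (1,0), (2,0), (2,1), (2,2), (2,3)]
arrival = 45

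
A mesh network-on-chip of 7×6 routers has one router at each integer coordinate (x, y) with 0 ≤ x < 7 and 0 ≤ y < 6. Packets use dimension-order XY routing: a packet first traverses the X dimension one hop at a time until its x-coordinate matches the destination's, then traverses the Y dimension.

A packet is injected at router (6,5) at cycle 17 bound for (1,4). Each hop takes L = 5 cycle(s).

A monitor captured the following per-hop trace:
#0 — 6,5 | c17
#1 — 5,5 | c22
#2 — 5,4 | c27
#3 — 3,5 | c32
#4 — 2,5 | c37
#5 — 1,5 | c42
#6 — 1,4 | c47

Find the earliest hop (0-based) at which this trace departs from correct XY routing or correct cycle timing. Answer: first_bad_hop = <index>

[1] (-1,+0) / 5c ⇒ ok
[2] (+0,-1) / 5c ⇒ BAD: Y-move but x=5≠1

first_bad_hop = 2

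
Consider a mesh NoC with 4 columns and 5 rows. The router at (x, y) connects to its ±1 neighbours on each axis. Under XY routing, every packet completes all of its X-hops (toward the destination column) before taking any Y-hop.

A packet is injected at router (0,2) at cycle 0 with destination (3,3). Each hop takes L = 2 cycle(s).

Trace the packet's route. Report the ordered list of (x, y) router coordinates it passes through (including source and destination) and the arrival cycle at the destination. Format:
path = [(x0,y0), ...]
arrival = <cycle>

t=0: at (0,2)
t=2: at (1,2) after E
t=4: at (2,2) after E
t=6: at (3,2) after E
t=8: at (3,3) after N

path = [(0,2), (1,2), (2,2), (3,2), (3,3)]
arrival = 8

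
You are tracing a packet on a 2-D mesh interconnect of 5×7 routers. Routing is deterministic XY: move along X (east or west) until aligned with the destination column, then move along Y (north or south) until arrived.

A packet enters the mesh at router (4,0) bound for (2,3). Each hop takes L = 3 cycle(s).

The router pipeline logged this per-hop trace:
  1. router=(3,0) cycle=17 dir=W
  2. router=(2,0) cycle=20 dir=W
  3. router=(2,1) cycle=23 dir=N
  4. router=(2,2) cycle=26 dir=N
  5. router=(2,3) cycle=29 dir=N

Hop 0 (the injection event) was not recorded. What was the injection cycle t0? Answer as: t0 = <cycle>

The first recorded entry is hop 1 at cycle 17.
So t0 = 17 − 1·3 = 14.

t0 = 14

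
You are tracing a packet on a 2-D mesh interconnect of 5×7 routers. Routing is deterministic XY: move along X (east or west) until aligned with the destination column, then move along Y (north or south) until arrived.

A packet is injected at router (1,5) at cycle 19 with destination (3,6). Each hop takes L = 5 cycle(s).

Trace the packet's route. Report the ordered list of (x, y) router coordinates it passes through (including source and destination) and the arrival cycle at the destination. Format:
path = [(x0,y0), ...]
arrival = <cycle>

t=19: at (1,5)
t=24: at (2,5) after E
t=29: at (3,5) after E
t=34: at (3,6) after N

path = [(1,5), (2,5), (3,5), (3,6)]
arrival = 34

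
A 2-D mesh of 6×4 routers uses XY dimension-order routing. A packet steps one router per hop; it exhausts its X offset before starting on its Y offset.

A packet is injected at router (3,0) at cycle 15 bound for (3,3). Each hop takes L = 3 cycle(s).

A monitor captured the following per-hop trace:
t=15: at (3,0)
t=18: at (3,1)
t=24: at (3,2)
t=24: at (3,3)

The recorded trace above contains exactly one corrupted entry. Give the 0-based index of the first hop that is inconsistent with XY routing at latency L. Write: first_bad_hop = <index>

first_bad_hop = 2

check 1→ d=(0,1) cyc+3: ok
check 2→ d=(0,1) cyc+6: BAD: Δcyc=6≠L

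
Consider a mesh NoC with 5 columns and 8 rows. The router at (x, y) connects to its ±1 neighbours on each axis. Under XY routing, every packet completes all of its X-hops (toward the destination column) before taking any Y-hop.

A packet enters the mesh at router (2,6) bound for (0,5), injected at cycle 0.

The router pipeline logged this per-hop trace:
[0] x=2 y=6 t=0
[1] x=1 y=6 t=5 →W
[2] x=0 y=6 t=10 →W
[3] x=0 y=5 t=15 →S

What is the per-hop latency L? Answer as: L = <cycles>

L = 5

Δcyc across hop 0→1: 5 − 0 = 5.
Per-hop latency L = Δcyc = 5.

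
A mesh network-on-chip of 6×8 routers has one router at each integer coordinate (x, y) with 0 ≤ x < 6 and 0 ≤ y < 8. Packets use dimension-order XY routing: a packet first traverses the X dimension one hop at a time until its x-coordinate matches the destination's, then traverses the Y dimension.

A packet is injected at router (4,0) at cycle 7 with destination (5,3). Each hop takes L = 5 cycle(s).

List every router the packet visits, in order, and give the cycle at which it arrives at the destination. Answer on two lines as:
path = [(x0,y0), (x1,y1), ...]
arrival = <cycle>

path = [(4,0), (5,0), (5,1), (5,2), (5,3)]
arrival = 27

t=7: at (4,0)
t=12: at (5,0) after E
t=17: at (5,1) after N
t=22: at (5,2) after N
t=27: at (5,3) after N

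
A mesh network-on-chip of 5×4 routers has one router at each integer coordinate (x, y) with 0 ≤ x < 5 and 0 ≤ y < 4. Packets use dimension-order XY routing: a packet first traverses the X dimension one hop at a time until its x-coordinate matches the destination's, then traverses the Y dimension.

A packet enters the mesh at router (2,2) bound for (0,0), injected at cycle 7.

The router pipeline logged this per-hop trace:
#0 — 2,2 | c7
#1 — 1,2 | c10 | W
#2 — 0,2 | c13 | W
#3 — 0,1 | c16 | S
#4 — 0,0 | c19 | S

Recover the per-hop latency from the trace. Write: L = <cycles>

Between hops 0 and 1 the cycle counter advances 10 − 7 = 3.
Each hop adds L, hence L = 3.

L = 3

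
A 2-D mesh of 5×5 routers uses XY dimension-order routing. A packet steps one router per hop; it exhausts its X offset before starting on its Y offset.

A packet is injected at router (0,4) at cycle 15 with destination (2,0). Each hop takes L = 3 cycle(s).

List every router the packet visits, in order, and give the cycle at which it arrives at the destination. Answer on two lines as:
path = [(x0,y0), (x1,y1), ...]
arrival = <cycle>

[0] x=0 y=4 t=15
[1] x=1 y=4 t=18 →E
[2] x=2 y=4 t=21 →E
[3] x=2 y=3 t=24 →S
[4] x=2 y=2 t=27 →S
[5] x=2 y=1 t=30 →S
[6] x=2 y=0 t=33 →S

path = [(0,4), (1,4), (2,4), (2,3), (2,2), (2,1), (2,0)]
arrival = 33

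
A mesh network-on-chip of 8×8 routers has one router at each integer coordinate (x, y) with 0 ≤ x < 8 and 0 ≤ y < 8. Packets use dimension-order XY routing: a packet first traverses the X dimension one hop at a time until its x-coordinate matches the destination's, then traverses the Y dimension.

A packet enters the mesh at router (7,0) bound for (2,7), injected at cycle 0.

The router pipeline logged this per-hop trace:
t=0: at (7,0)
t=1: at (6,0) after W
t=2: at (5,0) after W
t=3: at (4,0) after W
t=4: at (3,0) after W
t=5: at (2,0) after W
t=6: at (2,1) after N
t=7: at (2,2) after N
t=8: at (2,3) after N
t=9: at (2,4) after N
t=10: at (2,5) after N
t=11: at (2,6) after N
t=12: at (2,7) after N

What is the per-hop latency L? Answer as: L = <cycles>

From hop 0 (0) to hop 1 (1): +1 cycles.
One hop costs L cycles, so L = 1.

L = 1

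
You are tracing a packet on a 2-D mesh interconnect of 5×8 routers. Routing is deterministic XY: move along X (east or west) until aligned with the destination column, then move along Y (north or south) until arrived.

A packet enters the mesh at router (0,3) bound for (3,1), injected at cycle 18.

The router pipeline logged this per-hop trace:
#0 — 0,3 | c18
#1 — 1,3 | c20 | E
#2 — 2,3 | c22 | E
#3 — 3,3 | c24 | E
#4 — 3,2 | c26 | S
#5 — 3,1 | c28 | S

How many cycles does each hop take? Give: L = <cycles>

cyc[1] − cyc[0] = 20 − 18 = 2.
Per-hop latency L = Δcyc = 2.

L = 2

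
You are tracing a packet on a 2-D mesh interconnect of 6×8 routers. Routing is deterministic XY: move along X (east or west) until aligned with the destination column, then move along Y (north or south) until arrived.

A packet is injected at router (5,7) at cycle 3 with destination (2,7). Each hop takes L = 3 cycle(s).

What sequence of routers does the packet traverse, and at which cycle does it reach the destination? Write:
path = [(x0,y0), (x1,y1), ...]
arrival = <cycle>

hop 0: (5,7) @ cyc 3
hop 1: (4,7) @ cyc 6  [W]
hop 2: (3,7) @ cyc 9  [W]
hop 3: (2,7) @ cyc 12  [W]

path = [(5,7), (4,7), (3,7), (2,7)]
arrival = 12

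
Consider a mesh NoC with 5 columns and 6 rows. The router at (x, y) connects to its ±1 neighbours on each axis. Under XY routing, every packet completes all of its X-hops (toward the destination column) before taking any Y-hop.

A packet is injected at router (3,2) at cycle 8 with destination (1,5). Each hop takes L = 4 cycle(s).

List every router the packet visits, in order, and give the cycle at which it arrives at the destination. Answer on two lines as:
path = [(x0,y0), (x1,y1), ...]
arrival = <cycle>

  0. router=(3,2) cycle=8 (inject)
  1. router=(2,2) cycle=12 dir=W
  2. router=(1,2) cycle=16 dir=W
  3. router=(1,3) cycle=20 dir=N
  4. router=(1,4) cycle=24 dir=N
  5. router=(1,5) cycle=28 dir=N

path = [(3,2), (2,2), (1,2), (1,3), (1,4), (1,5)]
arrival = 28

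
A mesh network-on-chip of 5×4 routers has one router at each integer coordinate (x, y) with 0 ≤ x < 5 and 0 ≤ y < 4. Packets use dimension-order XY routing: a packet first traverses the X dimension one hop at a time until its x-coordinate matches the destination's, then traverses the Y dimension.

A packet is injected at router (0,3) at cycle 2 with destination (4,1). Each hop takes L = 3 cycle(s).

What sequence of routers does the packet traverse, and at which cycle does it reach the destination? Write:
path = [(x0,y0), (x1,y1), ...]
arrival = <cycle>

path = [(0,3), (1,3), (2,3), (3,3), (4,3), (4,2), (4,1)]
arrival = 20

#0 — 0,3 | c2
#1 — 1,3 | c5 | E
#2 — 2,3 | c8 | E
#3 — 3,3 | c11 | E
#4 — 4,3 | c14 | E
#5 — 4,2 | c17 | S
#6 — 4,1 | c20 | S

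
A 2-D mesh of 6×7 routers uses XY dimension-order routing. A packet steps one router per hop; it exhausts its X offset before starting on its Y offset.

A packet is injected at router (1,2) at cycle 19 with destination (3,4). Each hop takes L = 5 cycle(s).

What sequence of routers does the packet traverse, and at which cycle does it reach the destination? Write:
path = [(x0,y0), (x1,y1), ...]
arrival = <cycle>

src (1,2)  cyc=19
E→(2,2)  cyc=24
E→(3,2)  cyc=29
N→(3,3)  cyc=34
N→(3,4)  cyc=39

path = [(1,2), (2,2), (3,2), (3,3), (3,4)]
arrival = 39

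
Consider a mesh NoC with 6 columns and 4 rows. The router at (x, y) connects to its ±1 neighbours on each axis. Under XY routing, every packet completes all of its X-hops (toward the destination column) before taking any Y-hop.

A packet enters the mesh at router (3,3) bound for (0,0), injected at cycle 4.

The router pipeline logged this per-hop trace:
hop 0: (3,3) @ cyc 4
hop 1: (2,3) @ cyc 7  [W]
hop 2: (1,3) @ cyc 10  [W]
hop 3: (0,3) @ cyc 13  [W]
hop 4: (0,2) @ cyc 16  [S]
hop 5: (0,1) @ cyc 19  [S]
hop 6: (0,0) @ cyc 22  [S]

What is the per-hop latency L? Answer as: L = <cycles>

Between hops 0 and 1 the cycle counter advances 7 − 4 = 3.
Per-hop latency L = Δcyc = 3.

L = 3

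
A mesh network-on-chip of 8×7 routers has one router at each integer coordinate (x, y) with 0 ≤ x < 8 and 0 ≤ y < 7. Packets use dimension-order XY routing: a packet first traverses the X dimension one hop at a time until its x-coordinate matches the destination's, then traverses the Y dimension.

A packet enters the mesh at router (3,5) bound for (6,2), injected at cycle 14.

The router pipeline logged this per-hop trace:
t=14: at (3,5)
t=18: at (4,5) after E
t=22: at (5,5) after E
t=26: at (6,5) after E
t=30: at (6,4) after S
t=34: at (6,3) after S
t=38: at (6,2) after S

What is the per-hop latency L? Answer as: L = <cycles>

L = 4

Δcyc across hop 0→1: 18 − 14 = 4.
That increment is L by definition: L = 4.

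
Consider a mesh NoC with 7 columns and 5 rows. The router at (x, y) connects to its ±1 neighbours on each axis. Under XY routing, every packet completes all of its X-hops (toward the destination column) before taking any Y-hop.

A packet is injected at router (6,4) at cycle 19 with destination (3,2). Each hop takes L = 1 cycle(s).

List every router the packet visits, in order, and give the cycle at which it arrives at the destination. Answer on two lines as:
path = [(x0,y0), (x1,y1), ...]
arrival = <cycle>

path = [(6,4), (5,4), (4,4), (3,4), (3,3), (3,2)]
arrival = 24

t=19: at (6,4)
t=20: at (5,4) after W
t=21: at (4,4) after W
t=22: at (3,4) after W
t=23: at (3,3) after S
t=24: at (3,2) after S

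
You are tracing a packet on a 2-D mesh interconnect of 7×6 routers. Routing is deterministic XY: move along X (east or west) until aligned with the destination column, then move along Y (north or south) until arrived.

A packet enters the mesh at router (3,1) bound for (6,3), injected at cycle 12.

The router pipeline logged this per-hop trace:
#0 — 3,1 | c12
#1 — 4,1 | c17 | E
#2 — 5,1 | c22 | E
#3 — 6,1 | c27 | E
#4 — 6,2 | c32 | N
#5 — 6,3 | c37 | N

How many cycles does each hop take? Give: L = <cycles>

L = 5

Between hops 0 and 1 the cycle counter advances 17 − 12 = 5.
Each hop adds L, hence L = 5.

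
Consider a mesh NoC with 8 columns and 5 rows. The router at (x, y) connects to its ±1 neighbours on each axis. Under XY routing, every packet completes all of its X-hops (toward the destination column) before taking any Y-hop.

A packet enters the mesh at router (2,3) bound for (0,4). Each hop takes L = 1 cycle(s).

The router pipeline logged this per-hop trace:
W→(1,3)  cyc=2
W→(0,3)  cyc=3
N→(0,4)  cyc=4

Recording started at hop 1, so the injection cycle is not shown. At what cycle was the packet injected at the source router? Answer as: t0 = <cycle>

t0 = 1

At hop 1 the cycle is 2; in general cyc_k = t0 + kL.
t0 = cyc[1] − L = 2 − 1 = 1.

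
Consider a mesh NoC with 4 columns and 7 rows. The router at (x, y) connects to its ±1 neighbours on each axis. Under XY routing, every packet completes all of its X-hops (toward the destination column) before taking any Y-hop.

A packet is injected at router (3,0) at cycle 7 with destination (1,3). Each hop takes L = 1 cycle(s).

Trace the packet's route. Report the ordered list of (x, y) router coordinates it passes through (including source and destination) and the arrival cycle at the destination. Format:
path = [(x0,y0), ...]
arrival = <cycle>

path = [(3,0), (2,0), (1,0), (1,1), (1,2), (1,3)]
arrival = 12

#0 — 3,0 | c7
#1 — 2,0 | c8 | W
#2 — 1,0 | c9 | W
#3 — 1,1 | c10 | N
#4 — 1,2 | c11 | N
#5 — 1,3 | c12 | N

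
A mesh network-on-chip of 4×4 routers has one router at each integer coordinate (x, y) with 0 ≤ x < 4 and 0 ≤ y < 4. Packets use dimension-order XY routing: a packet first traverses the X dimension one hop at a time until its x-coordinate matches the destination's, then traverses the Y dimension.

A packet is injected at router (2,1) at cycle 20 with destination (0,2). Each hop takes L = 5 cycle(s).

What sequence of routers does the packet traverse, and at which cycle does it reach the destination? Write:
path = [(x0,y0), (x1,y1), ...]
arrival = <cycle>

#0 — 2,1 | c20
#1 — 1,1 | c25 | W
#2 — 0,1 | c30 | W
#3 — 0,2 | c35 | N

path = [(2,1), (1,1), (0,1), (0,2)]
arrival = 35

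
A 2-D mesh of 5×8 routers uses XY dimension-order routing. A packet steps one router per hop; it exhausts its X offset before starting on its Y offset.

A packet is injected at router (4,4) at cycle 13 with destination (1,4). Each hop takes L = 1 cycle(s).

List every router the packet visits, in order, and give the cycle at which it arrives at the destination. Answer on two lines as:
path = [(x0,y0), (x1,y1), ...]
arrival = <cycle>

[0] x=4 y=4 t=13
[1] x=3 y=4 t=14 →W
[2] x=2 y=4 t=15 →W
[3] x=1 y=4 t=16 →W

path = [(4,4), (3,4), (2,4), (1,4)]
arrival = 16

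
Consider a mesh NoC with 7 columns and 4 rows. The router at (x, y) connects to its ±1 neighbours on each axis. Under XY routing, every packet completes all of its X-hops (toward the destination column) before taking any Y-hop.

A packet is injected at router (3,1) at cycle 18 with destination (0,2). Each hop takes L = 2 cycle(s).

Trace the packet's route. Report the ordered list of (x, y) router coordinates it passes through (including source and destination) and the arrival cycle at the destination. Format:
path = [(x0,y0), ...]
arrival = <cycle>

hop 0: (3,1) @ cyc 18
hop 1: (2,1) @ cyc 20  [W]
hop 2: (1,1) @ cyc 22  [W]
hop 3: (0,1) @ cyc 24  [W]
hop 4: (0,2) @ cyc 26  [N]

path = [(3,1), (2,1), (1,1), (0,1), (0,2)]
arrival = 26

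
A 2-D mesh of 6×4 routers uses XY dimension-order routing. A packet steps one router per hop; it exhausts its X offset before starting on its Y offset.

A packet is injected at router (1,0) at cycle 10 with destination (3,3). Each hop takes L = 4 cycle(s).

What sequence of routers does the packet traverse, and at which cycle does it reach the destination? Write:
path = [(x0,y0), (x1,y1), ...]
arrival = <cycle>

  0. router=(1,0) cycle=10 (inject)
  1. router=(2,0) cycle=14 dir=E
  2. router=(3,0) cycle=18 dir=E
  3. router=(3,1) cycle=22 dir=N
  4. router=(3,2) cycle=26 dir=N
  5. router=(3,3) cycle=30 dir=N

path = [(1,0), (2,0), (3,0), (3,1), (3,2), (3,3)]
arrival = 30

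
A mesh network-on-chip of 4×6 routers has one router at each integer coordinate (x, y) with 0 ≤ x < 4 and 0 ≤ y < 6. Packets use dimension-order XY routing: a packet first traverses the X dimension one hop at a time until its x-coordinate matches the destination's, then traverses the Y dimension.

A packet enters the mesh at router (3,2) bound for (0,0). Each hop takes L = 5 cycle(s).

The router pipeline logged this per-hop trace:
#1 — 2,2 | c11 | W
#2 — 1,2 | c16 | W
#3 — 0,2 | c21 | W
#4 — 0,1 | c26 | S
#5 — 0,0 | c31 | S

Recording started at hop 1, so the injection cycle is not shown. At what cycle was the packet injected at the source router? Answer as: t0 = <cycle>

At hop 1 the cycle is 11; in general cyc_k = t0 + kL.
So t0 = 11 − 1·5 = 6.

t0 = 6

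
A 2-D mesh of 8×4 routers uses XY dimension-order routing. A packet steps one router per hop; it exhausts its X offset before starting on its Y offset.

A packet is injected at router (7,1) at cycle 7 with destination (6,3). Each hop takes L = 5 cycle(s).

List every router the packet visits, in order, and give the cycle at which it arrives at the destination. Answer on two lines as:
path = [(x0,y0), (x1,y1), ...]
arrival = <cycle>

path = [(7,1), (6,1), (6,2), (6,3)]
arrival = 22

#0 — 7,1 | c7
#1 — 6,1 | c12 | W
#2 — 6,2 | c17 | N
#3 — 6,3 | c22 | N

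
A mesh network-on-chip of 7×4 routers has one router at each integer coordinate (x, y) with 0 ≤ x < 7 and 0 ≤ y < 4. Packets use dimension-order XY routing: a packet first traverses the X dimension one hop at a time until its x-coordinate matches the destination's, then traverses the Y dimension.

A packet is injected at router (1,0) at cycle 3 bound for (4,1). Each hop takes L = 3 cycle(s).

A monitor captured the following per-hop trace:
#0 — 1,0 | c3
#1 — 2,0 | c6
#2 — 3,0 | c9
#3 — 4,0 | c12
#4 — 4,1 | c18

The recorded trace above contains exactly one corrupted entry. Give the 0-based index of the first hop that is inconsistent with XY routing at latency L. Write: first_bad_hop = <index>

check 1→ d=(1,0) cyc+3: ok
check 2→ d=(1,0) cyc+3: ok
check 3→ d=(1,0) cyc+3: ok
check 4→ d=(0,1) cyc+6: BAD: Δcyc=6≠L

first_bad_hop = 4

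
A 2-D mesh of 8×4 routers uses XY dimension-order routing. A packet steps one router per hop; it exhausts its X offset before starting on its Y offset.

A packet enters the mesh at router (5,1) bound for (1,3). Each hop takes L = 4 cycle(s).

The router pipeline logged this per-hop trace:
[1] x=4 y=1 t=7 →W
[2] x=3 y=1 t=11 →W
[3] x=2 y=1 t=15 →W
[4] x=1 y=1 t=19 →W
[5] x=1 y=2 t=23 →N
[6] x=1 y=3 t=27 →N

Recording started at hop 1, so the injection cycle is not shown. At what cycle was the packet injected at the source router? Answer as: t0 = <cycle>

At hop 1 the cycle is 7; in general cyc_k = t0 + kL.
Subtract one hop: t0 = 7 − 4 = 3.

t0 = 3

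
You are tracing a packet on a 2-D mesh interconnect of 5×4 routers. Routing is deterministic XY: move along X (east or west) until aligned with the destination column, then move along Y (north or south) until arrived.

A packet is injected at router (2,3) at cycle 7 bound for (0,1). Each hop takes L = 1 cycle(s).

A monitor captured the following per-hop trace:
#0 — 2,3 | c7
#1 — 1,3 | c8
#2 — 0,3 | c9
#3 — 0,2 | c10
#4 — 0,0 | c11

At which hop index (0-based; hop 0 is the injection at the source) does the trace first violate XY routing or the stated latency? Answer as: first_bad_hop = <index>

check 1→ d=(-1,0) cyc+1: ok
check 2→ d=(-1,0) cyc+1: ok
check 3→ d=(0,-1) cyc+1: ok
check 4→ d=(0,-2) cyc+1: BAD: non-unit step

first_bad_hop = 4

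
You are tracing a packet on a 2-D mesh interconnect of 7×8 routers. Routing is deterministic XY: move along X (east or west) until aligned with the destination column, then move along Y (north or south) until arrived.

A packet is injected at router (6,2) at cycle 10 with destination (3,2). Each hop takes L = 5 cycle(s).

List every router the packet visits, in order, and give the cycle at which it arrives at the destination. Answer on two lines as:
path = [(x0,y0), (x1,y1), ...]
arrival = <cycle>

path = [(6,2), (5,2), (4,2), (3,2)]
arrival = 25

hop 0: (6,2) @ cyc 10
hop 1: (5,2) @ cyc 15  [W]
hop 2: (4,2) @ cyc 20  [W]
hop 3: (3,2) @ cyc 25  [W]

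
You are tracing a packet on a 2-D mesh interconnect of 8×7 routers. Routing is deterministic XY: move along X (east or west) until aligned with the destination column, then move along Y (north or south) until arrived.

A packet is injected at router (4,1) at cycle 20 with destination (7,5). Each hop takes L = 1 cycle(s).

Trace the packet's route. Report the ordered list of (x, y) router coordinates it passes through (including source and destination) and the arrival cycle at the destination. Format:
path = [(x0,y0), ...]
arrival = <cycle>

path = [(4,1), (5,1), (6,1), (7,1), (7,2), (7,3), (7,4), (7,5)]
arrival = 27

#0 — 4,1 | c20
#1 — 5,1 | c21 | E
#2 — 6,1 | c22 | E
#3 — 7,1 | c23 | E
#4 — 7,2 | c24 | N
#5 — 7,3 | c25 | N
#6 — 7,4 | c26 | N
#7 — 7,5 | c27 | N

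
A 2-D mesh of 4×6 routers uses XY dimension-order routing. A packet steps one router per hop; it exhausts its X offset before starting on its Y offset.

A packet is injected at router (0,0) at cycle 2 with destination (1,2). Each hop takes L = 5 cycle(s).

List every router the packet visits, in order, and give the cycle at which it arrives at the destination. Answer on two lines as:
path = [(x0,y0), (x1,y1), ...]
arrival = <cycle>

path = [(0,0), (1,0), (1,1), (1,2)]
arrival = 17

t=2: at (0,0)
t=7: at (1,0) after E
t=12: at (1,1) after N
t=17: at (1,2) after N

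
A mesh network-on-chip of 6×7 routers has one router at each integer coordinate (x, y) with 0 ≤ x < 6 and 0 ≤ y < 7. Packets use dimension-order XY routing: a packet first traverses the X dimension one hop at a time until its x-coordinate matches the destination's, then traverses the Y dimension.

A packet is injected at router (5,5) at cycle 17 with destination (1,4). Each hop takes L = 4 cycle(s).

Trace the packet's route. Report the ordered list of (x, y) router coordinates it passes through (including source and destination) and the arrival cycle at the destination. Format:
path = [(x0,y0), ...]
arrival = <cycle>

path = [(5,5), (4,5), (3,5), (2,5), (1,5), (1,4)]
arrival = 37

[0] x=5 y=5 t=17
[1] x=4 y=5 t=21 →W
[2] x=3 y=5 t=25 →W
[3] x=2 y=5 t=29 →W
[4] x=1 y=5 t=33 →W
[5] x=1 y=4 t=37 →S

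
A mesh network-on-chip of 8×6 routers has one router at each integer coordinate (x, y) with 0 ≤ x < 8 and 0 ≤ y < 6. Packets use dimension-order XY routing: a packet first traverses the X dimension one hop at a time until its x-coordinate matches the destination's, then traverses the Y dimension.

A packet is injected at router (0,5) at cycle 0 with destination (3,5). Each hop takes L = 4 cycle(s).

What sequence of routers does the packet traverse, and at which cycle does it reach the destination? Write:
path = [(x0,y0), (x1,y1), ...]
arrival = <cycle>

src (0,5)  cyc=0
E→(1,5)  cyc=4
E→(2,5)  cyc=8
E→(3,5)  cyc=12

path = [(0,5), (1,5), (2,5), (3,5)]
arrival = 12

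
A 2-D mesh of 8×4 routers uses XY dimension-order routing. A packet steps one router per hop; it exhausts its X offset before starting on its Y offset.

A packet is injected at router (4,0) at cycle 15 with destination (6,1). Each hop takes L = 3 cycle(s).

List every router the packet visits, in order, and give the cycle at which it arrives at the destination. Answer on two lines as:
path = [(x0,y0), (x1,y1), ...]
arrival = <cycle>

hop 0: (4,0) @ cyc 15
hop 1: (5,0) @ cyc 18  [E]
hop 2: (6,0) @ cyc 21  [E]
hop 3: (6,1) @ cyc 24  [N]

path = [(4,0), (5,0), (6,0), (6,1)]
arrival = 24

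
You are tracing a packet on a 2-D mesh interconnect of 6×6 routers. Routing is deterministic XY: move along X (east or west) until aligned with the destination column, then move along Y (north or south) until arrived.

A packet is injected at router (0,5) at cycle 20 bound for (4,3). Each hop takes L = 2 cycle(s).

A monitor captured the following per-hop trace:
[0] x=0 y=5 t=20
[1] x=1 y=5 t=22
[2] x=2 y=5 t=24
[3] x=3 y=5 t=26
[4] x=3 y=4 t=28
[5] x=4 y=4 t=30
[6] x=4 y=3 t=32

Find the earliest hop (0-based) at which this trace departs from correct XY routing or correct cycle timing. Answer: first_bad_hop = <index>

first_bad_hop = 4

  1: Δx=+1 Δy=+0 Δt=2 [ok]
  2: Δx=+1 Δy=+0 Δt=2 [ok]
  3: Δx=+1 Δy=+0 Δt=2 [ok]
  4: Δx=+0 Δy=-1 Δt=2 [BAD: Y-move but x=3≠4]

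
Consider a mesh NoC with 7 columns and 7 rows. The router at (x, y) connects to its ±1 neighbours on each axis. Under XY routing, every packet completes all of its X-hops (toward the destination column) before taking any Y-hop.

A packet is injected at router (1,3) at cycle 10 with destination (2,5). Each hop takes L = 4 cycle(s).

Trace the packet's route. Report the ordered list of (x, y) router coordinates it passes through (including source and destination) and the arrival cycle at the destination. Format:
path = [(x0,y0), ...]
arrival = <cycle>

src (1,3)  cyc=10
E→(2,3)  cyc=14
N→(2,4)  cyc=18
N→(2,5)  cyc=22

path = [(1,3), (2,3), (2,4), (2,5)]
arrival = 22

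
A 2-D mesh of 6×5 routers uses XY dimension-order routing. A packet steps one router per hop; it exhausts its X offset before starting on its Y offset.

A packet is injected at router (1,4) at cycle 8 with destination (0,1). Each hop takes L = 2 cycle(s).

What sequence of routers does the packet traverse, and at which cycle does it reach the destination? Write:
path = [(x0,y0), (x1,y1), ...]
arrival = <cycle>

#0 — 1,4 | c8
#1 — 0,4 | c10 | W
#2 — 0,3 | c12 | S
#3 — 0,2 | c14 | S
#4 — 0,1 | c16 | S

path = [(1,4), (0,4), (0,3), (0,2), (0,1)]
arrival = 16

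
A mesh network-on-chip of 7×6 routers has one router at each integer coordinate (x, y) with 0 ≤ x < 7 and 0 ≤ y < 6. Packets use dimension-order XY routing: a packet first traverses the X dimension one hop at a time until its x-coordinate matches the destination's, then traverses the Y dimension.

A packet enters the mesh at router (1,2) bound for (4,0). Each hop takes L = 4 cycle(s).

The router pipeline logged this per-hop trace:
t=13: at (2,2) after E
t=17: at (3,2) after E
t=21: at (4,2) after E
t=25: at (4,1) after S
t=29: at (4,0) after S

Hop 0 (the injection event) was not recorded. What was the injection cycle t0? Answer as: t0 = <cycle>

t0 = 9

The first recorded entry is hop 1 at cycle 13.
Subtract one hop: t0 = 13 − 4 = 9.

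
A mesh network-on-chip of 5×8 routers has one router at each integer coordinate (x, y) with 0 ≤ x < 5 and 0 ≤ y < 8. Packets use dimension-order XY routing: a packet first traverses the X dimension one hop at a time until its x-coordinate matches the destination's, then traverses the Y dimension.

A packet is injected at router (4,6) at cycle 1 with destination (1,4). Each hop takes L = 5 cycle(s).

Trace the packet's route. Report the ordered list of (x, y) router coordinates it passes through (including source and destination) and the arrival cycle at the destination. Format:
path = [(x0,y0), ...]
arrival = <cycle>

path = [(4,6), (3,6), (2,6), (1,6), (1,5), (1,4)]
arrival = 26

t=1: at (4,6)
t=6: at (3,6) after W
t=11: at (2,6) after W
t=16: at (1,6) after W
t=21: at (1,5) after S
t=26: at (1,4) after S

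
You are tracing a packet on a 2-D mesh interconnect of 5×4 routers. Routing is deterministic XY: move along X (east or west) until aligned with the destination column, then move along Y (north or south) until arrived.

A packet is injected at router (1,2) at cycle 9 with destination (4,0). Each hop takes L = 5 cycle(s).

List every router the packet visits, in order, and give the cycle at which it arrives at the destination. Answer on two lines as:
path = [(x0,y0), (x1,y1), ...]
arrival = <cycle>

src (1,2)  cyc=9
E→(2,2)  cyc=14
E→(3,2)  cyc=19
E→(4,2)  cyc=24
S→(4,1)  cyc=29
S→(4,0)  cyc=34

path = [(1,2), (2,2), (3,2), (4,2), (4,1), (4,0)]
arrival = 34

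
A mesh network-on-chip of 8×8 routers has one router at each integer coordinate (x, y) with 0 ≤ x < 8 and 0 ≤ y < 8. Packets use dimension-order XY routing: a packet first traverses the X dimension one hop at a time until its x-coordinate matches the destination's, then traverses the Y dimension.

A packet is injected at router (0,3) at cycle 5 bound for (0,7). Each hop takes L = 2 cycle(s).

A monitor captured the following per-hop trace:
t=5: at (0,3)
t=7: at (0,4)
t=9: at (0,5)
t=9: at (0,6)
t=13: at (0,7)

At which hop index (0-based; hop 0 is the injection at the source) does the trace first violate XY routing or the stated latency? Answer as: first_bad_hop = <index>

first_bad_hop = 3

[1] (+0,+1) / 2c ⇒ ok
[2] (+0,+1) / 2c ⇒ ok
[3] (+0,+1) / 0c ⇒ BAD: Δcyc=0≠L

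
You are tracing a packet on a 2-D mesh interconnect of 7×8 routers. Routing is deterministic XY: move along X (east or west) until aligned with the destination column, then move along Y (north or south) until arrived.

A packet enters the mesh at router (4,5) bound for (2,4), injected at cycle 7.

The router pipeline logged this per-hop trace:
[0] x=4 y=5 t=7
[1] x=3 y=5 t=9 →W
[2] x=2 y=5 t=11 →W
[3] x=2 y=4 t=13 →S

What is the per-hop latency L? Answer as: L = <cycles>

L = 2

From hop 0 (7) to hop 1 (9): +2 cycles.
One hop costs L cycles, so L = 2.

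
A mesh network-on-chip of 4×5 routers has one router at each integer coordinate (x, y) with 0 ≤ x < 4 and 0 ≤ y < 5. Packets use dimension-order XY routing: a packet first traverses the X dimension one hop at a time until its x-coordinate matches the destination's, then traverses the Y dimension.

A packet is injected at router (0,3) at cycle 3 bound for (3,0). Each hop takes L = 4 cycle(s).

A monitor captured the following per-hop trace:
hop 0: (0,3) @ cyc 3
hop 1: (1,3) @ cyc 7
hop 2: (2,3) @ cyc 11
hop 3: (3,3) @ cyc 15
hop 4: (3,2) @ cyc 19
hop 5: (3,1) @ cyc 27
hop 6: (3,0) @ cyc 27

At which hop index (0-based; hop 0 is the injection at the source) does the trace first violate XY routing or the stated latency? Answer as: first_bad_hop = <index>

hop 1: step (+1,+0), +4 cyc — ok
hop 2: step (+1,+0), +4 cyc — ok
hop 3: step (+1,+0), +4 cyc — ok
hop 4: step (+0,-1), +4 cyc — ok
hop 5: step (+0,-1), +8 cyc — BAD: Δcyc=8≠L

first_bad_hop = 5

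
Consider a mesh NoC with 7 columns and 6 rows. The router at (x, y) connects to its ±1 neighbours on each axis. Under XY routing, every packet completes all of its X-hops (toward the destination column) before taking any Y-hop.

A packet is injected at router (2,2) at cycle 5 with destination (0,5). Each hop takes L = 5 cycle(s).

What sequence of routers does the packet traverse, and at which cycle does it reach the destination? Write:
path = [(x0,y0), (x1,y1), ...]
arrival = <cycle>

t=5: at (2,2)
t=10: at (1,2) after W
t=15: at (0,2) after W
t=20: at (0,3) after N
t=25: at (0,4) after N
t=30: at (0,5) after N

path = [(2,2), (1,2), (0,2), (0,3), (0,4), (0,5)]
arrival = 30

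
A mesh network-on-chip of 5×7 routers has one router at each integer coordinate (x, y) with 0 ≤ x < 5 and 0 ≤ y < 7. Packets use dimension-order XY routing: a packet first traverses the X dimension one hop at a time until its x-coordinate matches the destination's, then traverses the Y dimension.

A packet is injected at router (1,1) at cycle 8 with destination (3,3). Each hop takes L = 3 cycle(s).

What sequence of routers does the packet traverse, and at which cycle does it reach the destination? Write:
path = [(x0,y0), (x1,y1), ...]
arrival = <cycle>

hop 0: (1,1) @ cyc 8
hop 1: (2,1) @ cyc 11  [E]
hop 2: (3,1) @ cyc 14  [E]
hop 3: (3,2) @ cyc 17  [N]
hop 4: (3,3) @ cyc 20  [N]

path = [(1,1), (2,1), (3,1), (3,2), (3,3)]
arrival = 20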